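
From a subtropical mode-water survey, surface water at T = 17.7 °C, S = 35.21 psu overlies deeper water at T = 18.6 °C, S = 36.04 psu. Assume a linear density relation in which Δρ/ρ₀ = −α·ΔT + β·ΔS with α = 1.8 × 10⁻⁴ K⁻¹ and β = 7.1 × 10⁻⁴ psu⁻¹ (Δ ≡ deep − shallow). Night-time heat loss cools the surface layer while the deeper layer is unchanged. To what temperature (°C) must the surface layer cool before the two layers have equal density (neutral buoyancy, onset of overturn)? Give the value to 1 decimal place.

15.3 °C

Neutral buoyancy requires Δρ = 0, i.e. −α(T_deep − T_surf′) + β(S_deep − S_surf) = 0.
T_surf′ = T_deep − (β/α)·ΔS = 18.6 − (7.1 × 10⁻⁴/1.8 × 10⁻⁴)·(+0.83) = 15.326 °C.
Cooling required: 17.7 − (15.326) = 2.374 °C.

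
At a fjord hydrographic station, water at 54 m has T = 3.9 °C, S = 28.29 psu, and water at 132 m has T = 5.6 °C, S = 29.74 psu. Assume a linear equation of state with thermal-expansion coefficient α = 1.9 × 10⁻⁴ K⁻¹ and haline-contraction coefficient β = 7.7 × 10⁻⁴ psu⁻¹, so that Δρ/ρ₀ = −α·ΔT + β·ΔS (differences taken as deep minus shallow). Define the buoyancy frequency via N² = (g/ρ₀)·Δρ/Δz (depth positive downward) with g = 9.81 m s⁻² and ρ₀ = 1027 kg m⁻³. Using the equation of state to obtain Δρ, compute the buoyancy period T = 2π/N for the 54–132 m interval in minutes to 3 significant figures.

10.5 min

ΔT = +1.7 K, ΔS = +1.45 psu (deep − shallow).
Δρ/ρ₀ = −αΔT + βΔS = -3.23 × 10⁻⁴ + 1.1165 × 10⁻³ = 7.935 × 10⁻⁴, so Δρ ≈ 0.8149 kg m⁻³.
N² = (g/ρ₀)·Δρ/Δz = g·(Δρ/ρ₀)/Δz = 9.81 × 7.935 × 10⁻⁴ / 78 = 9.9798 × 10⁻⁵ s⁻².
N = √(9.9798 × 10⁻⁵) = 9.9899 × 10⁻³ rad s⁻¹ → T = 2π/N = 628.95 s = 10.482 min ≈ 10.5 min.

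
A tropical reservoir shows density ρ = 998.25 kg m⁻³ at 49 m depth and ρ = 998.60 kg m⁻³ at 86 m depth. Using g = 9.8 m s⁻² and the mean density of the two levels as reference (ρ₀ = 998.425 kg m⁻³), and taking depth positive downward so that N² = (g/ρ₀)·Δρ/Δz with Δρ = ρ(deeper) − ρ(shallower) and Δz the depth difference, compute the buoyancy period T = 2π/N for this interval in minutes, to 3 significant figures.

10.9 min

Δρ = 998.60 − 998.25 = 0.35 kg m⁻³ over Δz = 86 − 49 = 37 m.
N² = (9.8/998.425) × (0.35/37) = 9.2849 × 10⁻⁵ s⁻².
N = √(9.2849 × 10⁻⁵) = 9.6358 × 10⁻³ rad s⁻¹, so T = 2π/N = 652.07 s = 10.868 min ≈ 10.9 min.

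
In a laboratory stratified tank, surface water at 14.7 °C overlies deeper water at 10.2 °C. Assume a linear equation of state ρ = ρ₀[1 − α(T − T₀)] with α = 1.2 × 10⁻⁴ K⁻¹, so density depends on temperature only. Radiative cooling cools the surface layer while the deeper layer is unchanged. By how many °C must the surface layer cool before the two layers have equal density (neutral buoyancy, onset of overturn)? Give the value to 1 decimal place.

With temperature the only control, equal density requires T_surf′ = T_deep.
T_surf′ = 10.2 °C.
Cooling required: 14.7 − 10.2 = 4.5 °C.

4.5 °C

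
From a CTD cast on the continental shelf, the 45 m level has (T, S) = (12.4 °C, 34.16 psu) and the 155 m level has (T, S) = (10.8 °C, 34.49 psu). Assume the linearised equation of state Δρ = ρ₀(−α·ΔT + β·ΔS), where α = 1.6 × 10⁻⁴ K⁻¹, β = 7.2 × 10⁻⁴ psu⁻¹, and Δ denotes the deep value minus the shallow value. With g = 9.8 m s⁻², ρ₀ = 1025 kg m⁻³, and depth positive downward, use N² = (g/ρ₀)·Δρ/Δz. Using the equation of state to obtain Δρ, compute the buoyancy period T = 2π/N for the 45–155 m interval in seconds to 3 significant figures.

947 s

ΔT = -1.6 K, ΔS = +0.33 psu (deep − shallow).
Δρ/ρ₀ = −αΔT + βΔS = 2.56 × 10⁻⁴ + 2.376 × 10⁻⁴ = 4.936 × 10⁻⁴, so Δρ ≈ 0.5059 kg m⁻³.
N² = (g/ρ₀)·Δρ/Δz = g·(Δρ/ρ₀)/Δz = 9.8 × 4.936 × 10⁻⁴ / 110 = 4.3975 × 10⁻⁵ s⁻².
N = √(4.3975 × 10⁻⁵) = 6.6314 × 10⁻³ rad s⁻¹ → T = 2π/N = 947.49 s ≈ 947 s.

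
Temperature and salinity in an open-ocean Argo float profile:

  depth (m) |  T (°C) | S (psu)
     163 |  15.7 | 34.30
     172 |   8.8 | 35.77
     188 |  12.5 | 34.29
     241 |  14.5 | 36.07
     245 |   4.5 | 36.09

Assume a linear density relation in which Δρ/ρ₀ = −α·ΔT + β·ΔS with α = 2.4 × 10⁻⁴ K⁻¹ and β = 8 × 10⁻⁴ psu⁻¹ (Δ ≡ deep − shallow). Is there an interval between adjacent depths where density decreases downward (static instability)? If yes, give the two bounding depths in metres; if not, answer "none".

172–188 m

Evaluate Δρ/ρ₀ = −αΔT + βΔS across each adjacent pair:
  163–172 m: −αΔT+βΔS = −(2.4 × 10⁻⁴)(-6.9)+(8 × 10⁻⁴)(+1.47) = 2.8 × 10⁻³ → stable
  172–188 m: −αΔT+βΔS = −(2.4 × 10⁻⁴)(+3.7)+(8 × 10⁻⁴)(-1.48) = -2.1 × 10⁻³ → UNSTABLE
  188–241 m: −αΔT+βΔS = −(2.4 × 10⁻⁴)(+2.0)+(8 × 10⁻⁴)(+1.78) = 9.4 × 10⁻⁴ → stable
  241–245 m: −αΔT+βΔS = −(2.4 × 10⁻⁴)(-10.0)+(8 × 10⁻⁴)(+0.02) = 2.4 × 10⁻³ → stable
The 172–188 m interval has Δρ < 0: lighter water underlies denser water.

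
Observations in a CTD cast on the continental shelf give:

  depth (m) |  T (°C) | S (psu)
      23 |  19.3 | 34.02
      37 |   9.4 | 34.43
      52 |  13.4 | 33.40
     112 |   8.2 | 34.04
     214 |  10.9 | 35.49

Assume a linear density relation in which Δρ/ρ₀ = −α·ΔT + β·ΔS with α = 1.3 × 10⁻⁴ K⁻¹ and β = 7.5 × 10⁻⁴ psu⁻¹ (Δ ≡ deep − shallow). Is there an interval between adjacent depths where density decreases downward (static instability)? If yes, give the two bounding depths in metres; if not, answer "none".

37–52 m

Evaluate Δρ/ρ₀ = −αΔT + βΔS across each adjacent pair:
  23–37 m: −αΔT+βΔS = −(1.3 × 10⁻⁴)(-9.9)+(7.5 × 10⁻⁴)(+0.41) = 1.6 × 10⁻³ → stable
  37–52 m: −αΔT+βΔS = −(1.3 × 10⁻⁴)(+4.0)+(7.5 × 10⁻⁴)(-1.03) = -1.3 × 10⁻³ → UNSTABLE
  52–112 m: −αΔT+βΔS = −(1.3 × 10⁻⁴)(-5.2)+(7.5 × 10⁻⁴)(+0.64) = 1.2 × 10⁻³ → stable
  112–214 m: −αΔT+βΔS = −(1.3 × 10⁻⁴)(+2.7)+(7.5 × 10⁻⁴)(+1.45) = 7.4 × 10⁻⁴ → stable
The 37–52 m interval has Δρ < 0: lighter water underlies denser water.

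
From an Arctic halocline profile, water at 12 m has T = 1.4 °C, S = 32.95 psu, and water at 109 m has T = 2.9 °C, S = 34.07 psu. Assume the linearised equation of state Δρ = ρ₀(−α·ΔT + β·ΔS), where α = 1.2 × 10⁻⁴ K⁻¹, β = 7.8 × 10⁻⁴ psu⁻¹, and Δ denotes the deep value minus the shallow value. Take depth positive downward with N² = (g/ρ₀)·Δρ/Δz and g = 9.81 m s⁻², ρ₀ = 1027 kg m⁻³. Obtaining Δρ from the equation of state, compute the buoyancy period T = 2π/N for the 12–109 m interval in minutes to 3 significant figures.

ΔT = +1.5 K, ΔS = +1.12 psu (deep − shallow).
Δρ/ρ₀ = −αΔT + βΔS = -1.80 × 10⁻⁴ + 8.736 × 10⁻⁴ = 6.936 × 10⁻⁴, so Δρ ≈ 0.7123 kg m⁻³.
N² = (g/ρ₀)·Δρ/Δz = g·(Δρ/ρ₀)/Δz = 9.81 × 6.936 × 10⁻⁴ / 97 = 7.0147 × 10⁻⁵ s⁻².
N = √(7.0147 × 10⁻⁵) = 8.3754 × 10⁻³ rad s⁻¹ → T = 2π/N = 750.20 s = 12.503 min ≈ 12.5 min.

12.5 min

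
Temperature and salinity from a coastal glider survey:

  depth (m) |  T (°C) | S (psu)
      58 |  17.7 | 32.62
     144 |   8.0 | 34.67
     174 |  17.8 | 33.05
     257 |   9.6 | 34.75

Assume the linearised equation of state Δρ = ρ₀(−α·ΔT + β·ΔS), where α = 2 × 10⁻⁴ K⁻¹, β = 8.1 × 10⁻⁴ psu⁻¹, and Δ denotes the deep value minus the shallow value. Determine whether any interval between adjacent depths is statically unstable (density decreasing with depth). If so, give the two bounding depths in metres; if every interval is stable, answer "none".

144–174 m

Evaluate Δρ/ρ₀ = −αΔT + βΔS across each adjacent pair:
  58–144 m: −αΔT+βΔS = −(2 × 10⁻⁴)(-9.7)+(8.1 × 10⁻⁴)(+2.05) = 3.6 × 10⁻³ → stable
  144–174 m: −αΔT+βΔS = −(2 × 10⁻⁴)(+9.8)+(8.1 × 10⁻⁴)(-1.62) = -3.3 × 10⁻³ → UNSTABLE
  174–257 m: −αΔT+βΔS = −(2 × 10⁻⁴)(-8.2)+(8.1 × 10⁻⁴)(+1.70) = 3.0 × 10⁻³ → stable
The 144–174 m interval has Δρ < 0: lighter water underlies denser water.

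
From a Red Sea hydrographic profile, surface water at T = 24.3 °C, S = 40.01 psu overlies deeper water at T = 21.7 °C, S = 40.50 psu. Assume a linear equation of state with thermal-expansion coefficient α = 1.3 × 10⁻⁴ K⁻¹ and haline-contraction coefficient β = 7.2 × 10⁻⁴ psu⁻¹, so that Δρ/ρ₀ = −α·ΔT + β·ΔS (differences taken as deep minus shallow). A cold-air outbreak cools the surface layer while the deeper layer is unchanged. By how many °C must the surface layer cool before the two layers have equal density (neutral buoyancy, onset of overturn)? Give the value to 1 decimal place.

Neutral buoyancy requires Δρ = 0, i.e. −α(T_deep − T_surf′) + β(S_deep − S_surf) = 0.
T_surf′ = T_deep − (β/α)·ΔS = 21.7 − (7.2 × 10⁻⁴/1.3 × 10⁻⁴)·(+0.49) = 18.986 °C.
Cooling required: 24.3 − (18.986) = 5.314 °C.

5.3 °C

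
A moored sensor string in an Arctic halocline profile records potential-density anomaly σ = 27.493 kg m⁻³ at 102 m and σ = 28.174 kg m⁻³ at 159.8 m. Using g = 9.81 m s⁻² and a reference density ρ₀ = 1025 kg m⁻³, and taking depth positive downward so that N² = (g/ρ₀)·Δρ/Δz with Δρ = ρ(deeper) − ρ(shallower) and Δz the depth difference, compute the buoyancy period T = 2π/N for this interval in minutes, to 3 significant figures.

9.86 min

Δρ = 1028.174 − 1027.493 = 0.681 kg m⁻³ over Δz = 159.8 − 102 = 57.8 m.
N² = (9.81/1025) × (0.681/57.8) = 1.1276 × 10⁻⁴ s⁻².
N = √(1.1276 × 10⁻⁴) = 0.010619 rad s⁻¹, so T = 2π/N = 591.69 s = 9.8615 min ≈ 9.86 min.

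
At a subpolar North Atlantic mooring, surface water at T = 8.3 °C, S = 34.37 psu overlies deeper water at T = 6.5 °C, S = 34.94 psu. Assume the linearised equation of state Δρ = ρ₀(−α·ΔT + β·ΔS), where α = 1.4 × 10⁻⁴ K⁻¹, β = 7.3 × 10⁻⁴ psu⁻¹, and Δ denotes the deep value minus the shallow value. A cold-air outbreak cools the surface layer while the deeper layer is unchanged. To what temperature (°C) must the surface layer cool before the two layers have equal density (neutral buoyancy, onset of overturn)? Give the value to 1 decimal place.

Neutral buoyancy requires Δρ = 0, i.e. −α(T_deep − T_surf′) + β(S_deep − S_surf) = 0.
T_surf′ = T_deep − (β/α)·ΔS = 6.5 − (7.3 × 10⁻⁴/1.4 × 10⁻⁴)·(+0.57) = 3.528 °C.
Cooling required: 8.3 − (3.528) = 4.772 °C.

3.5 °C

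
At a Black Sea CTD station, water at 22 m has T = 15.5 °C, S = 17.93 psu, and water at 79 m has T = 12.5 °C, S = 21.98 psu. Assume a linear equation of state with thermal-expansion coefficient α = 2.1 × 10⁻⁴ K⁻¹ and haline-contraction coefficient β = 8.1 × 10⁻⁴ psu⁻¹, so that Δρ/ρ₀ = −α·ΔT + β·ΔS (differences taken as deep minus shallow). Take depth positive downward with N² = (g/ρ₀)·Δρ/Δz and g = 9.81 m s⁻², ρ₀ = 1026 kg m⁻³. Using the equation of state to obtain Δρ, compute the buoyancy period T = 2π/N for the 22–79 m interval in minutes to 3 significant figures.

4.04 min

ΔT = -3.0 K, ΔS = +4.05 psu (deep − shallow).
Δρ/ρ₀ = −αΔT + βΔS = 6.30 × 10⁻⁴ + 3.2805 × 10⁻³ = 3.9105 × 10⁻³, so Δρ ≈ 4.012 kg m⁻³.
N² = (g/ρ₀)·Δρ/Δz = g·(Δρ/ρ₀)/Δz = 9.81 × 3.9105 × 10⁻³ / 57 = 6.7302 × 10⁻⁴ s⁻².
N = √(6.7302 × 10⁻⁴) = 0.025943 rad s⁻¹ → T = 2π/N = 242.19 s = 4.0365 min ≈ 4.04 min.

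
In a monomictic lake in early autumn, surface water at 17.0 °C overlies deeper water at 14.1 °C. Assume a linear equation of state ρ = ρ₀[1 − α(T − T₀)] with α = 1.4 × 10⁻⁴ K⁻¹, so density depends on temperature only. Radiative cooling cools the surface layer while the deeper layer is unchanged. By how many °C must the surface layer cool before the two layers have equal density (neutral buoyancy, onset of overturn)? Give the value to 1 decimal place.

With temperature the only control, equal density requires T_surf′ = T_deep.
T_surf′ = 14.1 °C.
Cooling required: 17.0 − 14.1 = 2.9 °C.

2.9 °C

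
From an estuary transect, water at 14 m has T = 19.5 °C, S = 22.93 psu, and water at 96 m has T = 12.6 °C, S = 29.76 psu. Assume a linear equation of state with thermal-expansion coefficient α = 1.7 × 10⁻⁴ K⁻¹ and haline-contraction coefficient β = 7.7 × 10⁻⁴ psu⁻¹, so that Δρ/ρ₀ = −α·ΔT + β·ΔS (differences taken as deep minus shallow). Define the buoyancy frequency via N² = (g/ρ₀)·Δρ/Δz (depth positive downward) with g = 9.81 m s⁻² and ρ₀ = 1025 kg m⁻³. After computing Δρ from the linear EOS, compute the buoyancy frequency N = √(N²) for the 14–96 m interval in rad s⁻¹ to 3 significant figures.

ΔT = -6.9 K, ΔS = +6.83 psu (deep − shallow).
Δρ/ρ₀ = −αΔT + βΔS = 1.173 × 10⁻³ + 5.2591 × 10⁻³ = 6.4321 × 10⁻³, so Δρ ≈ 6.593 kg m⁻³.
N² = (g/ρ₀)·Δρ/Δz = g·(Δρ/ρ₀)/Δz = 9.81 × 6.4321 × 10⁻³ / 82 = 7.6950 × 10⁻⁴ s⁻².
N = √(7.6950 × 10⁻⁴) = 0.027740 rad s⁻¹ ≈ 0.0277 rad s⁻¹.

0.0277 rad s⁻¹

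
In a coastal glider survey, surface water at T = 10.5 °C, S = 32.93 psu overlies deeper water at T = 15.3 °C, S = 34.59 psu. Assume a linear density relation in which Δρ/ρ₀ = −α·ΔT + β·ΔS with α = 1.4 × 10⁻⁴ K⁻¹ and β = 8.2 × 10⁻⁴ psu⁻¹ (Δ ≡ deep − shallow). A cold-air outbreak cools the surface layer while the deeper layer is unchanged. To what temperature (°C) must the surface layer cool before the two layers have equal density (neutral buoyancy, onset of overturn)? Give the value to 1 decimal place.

Neutral buoyancy requires Δρ = 0, i.e. −α(T_deep − T_surf′) + β(S_deep − S_surf) = 0.
T_surf′ = T_deep − (β/α)·ΔS = 15.3 − (8.2 × 10⁻⁴/1.4 × 10⁻⁴)·(+1.66) = 5.577 °C.
Cooling required: 10.5 − (5.577) = 4.923 °C.

5.6 °C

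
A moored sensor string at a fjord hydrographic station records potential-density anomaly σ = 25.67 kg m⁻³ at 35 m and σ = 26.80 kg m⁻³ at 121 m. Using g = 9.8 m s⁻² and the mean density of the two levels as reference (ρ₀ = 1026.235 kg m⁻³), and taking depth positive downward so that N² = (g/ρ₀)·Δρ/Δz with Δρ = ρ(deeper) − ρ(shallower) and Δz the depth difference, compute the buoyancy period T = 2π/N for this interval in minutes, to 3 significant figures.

Δρ = 1026.80 − 1025.67 = 1.13 kg m⁻³ over Δz = 121 − 35 = 86 m.
N² = (9.8/1026.235) × (1.13/86) = 1.2548 × 10⁻⁴ s⁻².
N = √(1.2548 × 10⁻⁴) = 0.011202 rad s⁻¹, so T = 2π/N = 560.90 s = 9.3483 min ≈ 9.35 min.

9.35 min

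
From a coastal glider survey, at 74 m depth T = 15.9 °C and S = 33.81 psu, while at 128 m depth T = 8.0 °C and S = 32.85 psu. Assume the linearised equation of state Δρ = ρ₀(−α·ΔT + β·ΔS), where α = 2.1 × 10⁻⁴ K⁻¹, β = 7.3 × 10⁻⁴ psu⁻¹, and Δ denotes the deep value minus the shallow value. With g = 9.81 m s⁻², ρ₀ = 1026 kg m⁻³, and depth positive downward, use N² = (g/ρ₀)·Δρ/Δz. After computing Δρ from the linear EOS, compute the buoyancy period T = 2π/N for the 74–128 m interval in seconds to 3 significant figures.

ΔT = -7.9 K, ΔS = -0.96 psu (deep − shallow).
Δρ/ρ₀ = −αΔT + βΔS = 1.659 × 10⁻³ − 7.008 × 10⁻⁴ = 9.582 × 10⁻⁴, so Δρ ≈ 0.9831 kg m⁻³.
N² = (g/ρ₀)·Δρ/Δz = g·(Δρ/ρ₀)/Δz = 9.81 × 9.582 × 10⁻⁴ / 54 = 1.7407 × 10⁻⁴ s⁻².
N = √(1.7407 × 10⁻⁴) = 0.013194 rad s⁻¹ → T = 2π/N = 476.22 s ≈ 476 s.

476 s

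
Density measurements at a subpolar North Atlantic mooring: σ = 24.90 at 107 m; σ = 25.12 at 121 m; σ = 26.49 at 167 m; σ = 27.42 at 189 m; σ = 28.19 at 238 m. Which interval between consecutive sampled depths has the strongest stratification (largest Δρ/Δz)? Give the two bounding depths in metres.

Compute the density gradient over each adjacent pair:
  107–121 m: Δρ/Δz = 0.22/14 = 0.016 kg m⁻⁴
  121–167 m: Δρ/Δz = 1.37/46 = 0.030 kg m⁻⁴
  167–189 m: Δρ/Δz = 0.93/22 = 0.042 kg m⁻⁴
  189–238 m: Δρ/Δz = 0.77/49 = 0.016 kg m⁻⁴
The largest gradient is in the 167–189 m interval — the pycnocline.

167–189 m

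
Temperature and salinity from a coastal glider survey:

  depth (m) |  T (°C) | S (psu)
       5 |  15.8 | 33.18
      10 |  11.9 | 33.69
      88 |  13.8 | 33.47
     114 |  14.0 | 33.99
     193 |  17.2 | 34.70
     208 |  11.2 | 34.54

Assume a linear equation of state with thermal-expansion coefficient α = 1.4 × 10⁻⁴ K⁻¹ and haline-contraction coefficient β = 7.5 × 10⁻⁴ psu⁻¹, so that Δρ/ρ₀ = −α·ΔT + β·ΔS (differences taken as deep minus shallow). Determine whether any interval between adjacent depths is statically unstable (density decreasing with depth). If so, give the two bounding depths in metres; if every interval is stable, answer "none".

10–88 m

Evaluate Δρ/ρ₀ = −αΔT + βΔS across each adjacent pair:
  5–10 m: −αΔT+βΔS = −(1.4 × 10⁻⁴)(-3.9)+(7.5 × 10⁻⁴)(+0.51) = 9.3 × 10⁻⁴ → stable
  10–88 m: −αΔT+βΔS = −(1.4 × 10⁻⁴)(+1.9)+(7.5 × 10⁻⁴)(-0.22) = -4.3 × 10⁻⁴ → UNSTABLE
  88–114 m: −αΔT+βΔS = −(1.4 × 10⁻⁴)(+0.2)+(7.5 × 10⁻⁴)(+0.52) = 3.6 × 10⁻⁴ → stable
  114–193 m: −αΔT+βΔS = −(1.4 × 10⁻⁴)(+3.2)+(7.5 × 10⁻⁴)(+0.71) = 8.4 × 10⁻⁵ → stable
  193–208 m: −αΔT+βΔS = −(1.4 × 10⁻⁴)(-6.0)+(7.5 × 10⁻⁴)(-0.16) = 7.2 × 10⁻⁴ → stable
The 10–88 m interval has Δρ < 0: lighter water underlies denser water.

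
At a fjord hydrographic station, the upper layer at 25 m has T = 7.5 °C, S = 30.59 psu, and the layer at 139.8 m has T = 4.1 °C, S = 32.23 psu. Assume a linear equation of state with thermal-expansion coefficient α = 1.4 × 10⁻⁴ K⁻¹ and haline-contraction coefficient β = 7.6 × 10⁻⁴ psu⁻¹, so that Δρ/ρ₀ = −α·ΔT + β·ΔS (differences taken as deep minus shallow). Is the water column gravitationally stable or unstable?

stable

ΔT = 4.1 − 7.5 = -3.4 K and ΔS = 32.23 − 30.59 = +1.64 psu (deep − shallow).
−αΔT = 4.76 × 10⁻⁴; βΔS = 1.2464 × 10⁻³; sum Δρ/ρ₀ = 1.7224 × 10⁻³.
Δρ/ρ₀ > 0, so Δρ > 0: deeper water is denser → statically stable.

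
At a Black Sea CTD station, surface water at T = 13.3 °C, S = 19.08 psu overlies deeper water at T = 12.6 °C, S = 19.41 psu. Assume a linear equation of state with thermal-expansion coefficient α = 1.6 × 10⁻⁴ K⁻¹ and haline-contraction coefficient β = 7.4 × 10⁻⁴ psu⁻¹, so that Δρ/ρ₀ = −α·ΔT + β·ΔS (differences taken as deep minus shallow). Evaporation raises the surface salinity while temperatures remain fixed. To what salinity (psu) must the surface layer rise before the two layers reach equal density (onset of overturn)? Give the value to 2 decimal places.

19.56 psu

Neutral buoyancy requires −α(T_deep − T_surf) + β(S_deep − S_surf′) = 0.
S_surf′ = S_deep − (α/β)·ΔT = 19.41 − (1.6 × 10⁻⁴/7.4 × 10⁻⁴)·(-0.7) = 19.5614 psu.
Increase required: 19.5614 − 19.08 = 0.4814 psu.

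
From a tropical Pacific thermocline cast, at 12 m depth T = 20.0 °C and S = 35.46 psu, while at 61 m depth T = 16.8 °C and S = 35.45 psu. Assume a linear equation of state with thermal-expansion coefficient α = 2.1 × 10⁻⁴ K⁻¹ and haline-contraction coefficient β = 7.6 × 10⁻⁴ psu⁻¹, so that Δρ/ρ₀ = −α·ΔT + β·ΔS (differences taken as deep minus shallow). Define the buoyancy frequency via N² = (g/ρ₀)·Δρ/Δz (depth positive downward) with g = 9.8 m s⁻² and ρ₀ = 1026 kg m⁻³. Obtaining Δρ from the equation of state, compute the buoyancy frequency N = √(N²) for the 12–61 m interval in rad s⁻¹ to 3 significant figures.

0.0115 rad s⁻¹

ΔT = -3.2 K, ΔS = -0.01 psu (deep − shallow).
Δρ/ρ₀ = −αΔT + βΔS = 6.72 × 10⁻⁴ − 7.60 × 10⁻⁶ = 6.644 × 10⁻⁴, so Δρ ≈ 0.6817 kg m⁻³.
N² = (g/ρ₀)·Δρ/Δz = g·(Δρ/ρ₀)/Δz = 9.8 × 6.644 × 10⁻⁴ / 49 = 1.3288 × 10⁻⁴ s⁻².
N = √(1.3288 × 10⁻⁴) = 0.011527 rad s⁻¹ ≈ 0.0115 rad s⁻¹.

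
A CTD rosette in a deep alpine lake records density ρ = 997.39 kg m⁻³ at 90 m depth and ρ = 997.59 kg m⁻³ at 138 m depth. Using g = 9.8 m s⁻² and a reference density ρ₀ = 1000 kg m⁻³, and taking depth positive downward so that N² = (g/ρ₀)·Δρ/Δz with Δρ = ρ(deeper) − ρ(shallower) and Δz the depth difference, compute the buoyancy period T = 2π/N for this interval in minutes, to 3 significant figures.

Δρ = 997.59 − 997.39 = 0.20 kg m⁻³ over Δz = 138 − 90 = 48 m.
N² = (9.8/1000) × (0.20/48) = 4.0833 × 10⁻⁵ s⁻².
N = √(4.0833 × 10⁻⁵) = 6.3901 × 10⁻³ rad s⁻¹, so T = 2π/N = 983.27 s = 16.388 min ≈ 16.4 min.

16.4 min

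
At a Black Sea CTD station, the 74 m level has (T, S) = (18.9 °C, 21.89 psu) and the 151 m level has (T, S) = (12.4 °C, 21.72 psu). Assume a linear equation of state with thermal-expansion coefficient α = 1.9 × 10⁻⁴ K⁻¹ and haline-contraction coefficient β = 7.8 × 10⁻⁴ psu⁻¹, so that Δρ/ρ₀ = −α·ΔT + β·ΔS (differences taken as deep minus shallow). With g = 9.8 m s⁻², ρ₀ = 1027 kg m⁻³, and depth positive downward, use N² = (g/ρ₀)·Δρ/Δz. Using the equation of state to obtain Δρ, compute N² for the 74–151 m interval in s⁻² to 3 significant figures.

1.40 × 10⁻⁴ s⁻²

ΔT = -6.5 K, ΔS = -0.17 psu (deep − shallow).
Δρ/ρ₀ = −αΔT + βΔS = 1.235 × 10⁻³ − 1.326 × 10⁻⁴ = 1.1024 × 10⁻³, so Δρ ≈ 1.132 kg m⁻³.
N² = (g/ρ₀)·Δρ/Δz = g·(Δρ/ρ₀)/Δz = 9.8 × 1.1024 × 10⁻³ / 77 = 1.4031 × 10⁻⁴ s⁻² ≈ 1.40 × 10⁻⁴ s⁻².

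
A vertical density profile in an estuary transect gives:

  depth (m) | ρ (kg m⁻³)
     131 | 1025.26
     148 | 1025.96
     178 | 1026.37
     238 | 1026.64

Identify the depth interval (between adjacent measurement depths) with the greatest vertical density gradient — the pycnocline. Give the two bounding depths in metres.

131–148 m

Compute the density gradient over each adjacent pair:
  131–148 m: Δρ/Δz = 0.70/17 = 0.041 kg m⁻⁴
  148–178 m: Δρ/Δz = 0.41/30 = 0.014 kg m⁻⁴
  178–238 m: Δρ/Δz = 0.27/60 = 4.5 × 10⁻³ kg m⁻⁴
The largest gradient is in the 131–148 m interval — the pycnocline.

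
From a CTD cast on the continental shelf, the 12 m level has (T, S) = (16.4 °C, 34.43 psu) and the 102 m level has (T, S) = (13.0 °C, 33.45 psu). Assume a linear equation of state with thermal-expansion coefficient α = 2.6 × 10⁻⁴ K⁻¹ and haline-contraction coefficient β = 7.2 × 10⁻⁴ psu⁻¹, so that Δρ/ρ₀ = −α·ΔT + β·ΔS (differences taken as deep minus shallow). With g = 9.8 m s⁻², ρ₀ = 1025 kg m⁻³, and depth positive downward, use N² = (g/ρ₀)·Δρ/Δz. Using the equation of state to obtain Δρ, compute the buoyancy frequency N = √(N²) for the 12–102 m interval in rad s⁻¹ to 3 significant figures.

4.41 × 10⁻³ rad s⁻¹

ΔT = -3.4 K, ΔS = -0.98 psu (deep − shallow).
Δρ/ρ₀ = −αΔT + βΔS = 8.84 × 10⁻⁴ − 7.056 × 10⁻⁴ = 1.784 × 10⁻⁴, so Δρ ≈ 0.1829 kg m⁻³.
N² = (g/ρ₀)·Δρ/Δz = g·(Δρ/ρ₀)/Δz = 9.8 × 1.784 × 10⁻⁴ / 90 = 1.9426 × 10⁻⁵ s⁻².
N = √(1.9426 × 10⁻⁵) = 4.4075 × 10⁻³ rad s⁻¹ ≈ 4.41 × 10⁻³ rad s⁻¹.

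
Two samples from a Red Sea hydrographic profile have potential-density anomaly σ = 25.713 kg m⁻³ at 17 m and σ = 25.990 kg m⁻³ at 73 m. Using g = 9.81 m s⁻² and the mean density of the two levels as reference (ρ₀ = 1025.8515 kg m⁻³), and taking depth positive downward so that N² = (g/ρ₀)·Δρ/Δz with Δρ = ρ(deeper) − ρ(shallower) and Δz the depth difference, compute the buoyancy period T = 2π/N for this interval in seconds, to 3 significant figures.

Δρ = 1025.990 − 1025.713 = 0.277 kg m⁻³ over Δz = 73 − 17 = 56 m.
N² = (9.81/1025.8515) × (0.277/56) = 4.7302 × 10⁻⁵ s⁻².
N = √(4.7302 × 10⁻⁵) = 6.8776 × 10⁻³ rad s⁻¹, so T = 2π/N = 913.57 s ≈ 914 s.

914 s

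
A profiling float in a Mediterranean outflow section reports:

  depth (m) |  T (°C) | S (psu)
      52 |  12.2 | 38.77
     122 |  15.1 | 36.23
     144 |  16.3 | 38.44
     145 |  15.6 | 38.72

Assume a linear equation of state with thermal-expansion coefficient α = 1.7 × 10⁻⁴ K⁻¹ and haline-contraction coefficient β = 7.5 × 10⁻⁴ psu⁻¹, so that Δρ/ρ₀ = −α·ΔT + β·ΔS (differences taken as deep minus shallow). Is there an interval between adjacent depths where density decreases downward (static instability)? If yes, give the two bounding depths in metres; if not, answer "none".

Evaluate Δρ/ρ₀ = −αΔT + βΔS across each adjacent pair:
  52–122 m: −αΔT+βΔS = −(1.7 × 10⁻⁴)(+2.9)+(7.5 × 10⁻⁴)(-2.54) = -2.4 × 10⁻³ → UNSTABLE
  122–144 m: −αΔT+βΔS = −(1.7 × 10⁻⁴)(+1.2)+(7.5 × 10⁻⁴)(+2.21) = 1.5 × 10⁻³ → stable
  144–145 m: −αΔT+βΔS = −(1.7 × 10⁻⁴)(-0.7)+(7.5 × 10⁻⁴)(+0.28) = 3.3 × 10⁻⁴ → stable
The 52–122 m interval has Δρ < 0: lighter water underlies denser water.

52–122 m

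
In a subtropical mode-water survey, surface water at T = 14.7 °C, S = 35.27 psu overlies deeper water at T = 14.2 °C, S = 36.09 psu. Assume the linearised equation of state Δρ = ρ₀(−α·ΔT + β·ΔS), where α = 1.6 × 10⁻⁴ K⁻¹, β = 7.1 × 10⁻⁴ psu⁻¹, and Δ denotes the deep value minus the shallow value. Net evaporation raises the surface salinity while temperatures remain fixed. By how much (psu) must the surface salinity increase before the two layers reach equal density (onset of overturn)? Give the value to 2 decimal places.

Neutral buoyancy requires −α(T_deep − T_surf) + β(S_deep − S_surf′) = 0.
S_surf′ = S_deep − (α/β)·ΔT = 36.09 − (1.6 × 10⁻⁴/7.1 × 10⁻⁴)·(-0.5) = 36.2027 psu.
Increase required: 36.2027 − 35.27 = 0.9327 psu.

0.93 psu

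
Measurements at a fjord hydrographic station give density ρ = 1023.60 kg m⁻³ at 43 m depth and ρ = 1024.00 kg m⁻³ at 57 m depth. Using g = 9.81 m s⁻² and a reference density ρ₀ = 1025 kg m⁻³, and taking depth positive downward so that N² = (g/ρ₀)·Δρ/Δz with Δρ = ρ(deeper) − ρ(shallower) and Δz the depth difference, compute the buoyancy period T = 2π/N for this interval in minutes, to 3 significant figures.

Δρ = 1024.00 − 1023.60 = 0.40 kg m⁻³ over Δz = 57 − 43 = 14 m.
N² = (9.81/1025) × (0.40/14) = 2.7345 × 10⁻⁴ s⁻².
N = √(2.7345 × 10⁻⁴) = 0.016536 rad s⁻¹, so T = 2π/N = 379.97 s = 6.3328 min ≈ 6.33 min.
A positive N² confirms static stability across the interval.

6.33 min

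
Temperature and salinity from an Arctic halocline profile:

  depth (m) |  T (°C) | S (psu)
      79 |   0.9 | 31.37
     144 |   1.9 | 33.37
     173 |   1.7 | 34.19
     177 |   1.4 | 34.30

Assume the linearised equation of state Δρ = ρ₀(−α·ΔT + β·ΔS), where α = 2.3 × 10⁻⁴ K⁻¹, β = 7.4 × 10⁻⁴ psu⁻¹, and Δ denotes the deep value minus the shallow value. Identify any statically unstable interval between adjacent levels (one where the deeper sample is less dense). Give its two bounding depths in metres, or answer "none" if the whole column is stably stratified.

Evaluate Δρ/ρ₀ = −αΔT + βΔS across each adjacent pair:
  79–144 m: −αΔT+βΔS = −(2.3 × 10⁻⁴)(+1.0)+(7.4 × 10⁻⁴)(+2.00) = 1.3 × 10⁻³ → stable
  144–173 m: −αΔT+βΔS = −(2.3 × 10⁻⁴)(-0.2)+(7.4 × 10⁻⁴)(+0.82) = 6.5 × 10⁻⁴ → stable
  173–177 m: −αΔT+βΔS = −(2.3 × 10⁻⁴)(-0.3)+(7.4 × 10⁻⁴)(+0.11) = 1.5 × 10⁻⁴ → stable
Every interval has Δρ > 0: the column is stably stratified throughout.

none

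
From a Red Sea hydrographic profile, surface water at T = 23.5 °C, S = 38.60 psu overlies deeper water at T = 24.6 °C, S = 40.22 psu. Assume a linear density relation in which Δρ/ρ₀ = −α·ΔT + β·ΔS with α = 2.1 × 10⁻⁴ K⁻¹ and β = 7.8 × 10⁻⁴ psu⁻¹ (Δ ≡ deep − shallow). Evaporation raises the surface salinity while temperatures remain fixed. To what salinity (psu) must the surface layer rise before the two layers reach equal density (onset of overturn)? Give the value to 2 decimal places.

Neutral buoyancy requires −α(T_deep − T_surf) + β(S_deep − S_surf′) = 0.
S_surf′ = S_deep − (α/β)·ΔT = 40.22 − (2.1 × 10⁻⁴/7.8 × 10⁻⁴)·(+1.1) = 39.9238 psu.
Increase required: 39.9238 − 38.60 = 1.3238 psu.

39.92 psu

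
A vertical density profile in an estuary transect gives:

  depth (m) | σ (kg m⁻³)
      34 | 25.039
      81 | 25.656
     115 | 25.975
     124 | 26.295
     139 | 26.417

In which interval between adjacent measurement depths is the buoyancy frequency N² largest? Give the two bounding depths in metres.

115–124 m

Compute the density gradient over each adjacent pair:
  34–81 m: Δρ/Δz = 0.617/47 = 0.013 kg m⁻⁴
  81–115 m: Δρ/Δz = 0.319/34 = 9.4 × 10⁻³ kg m⁻⁴
  115–124 m: Δρ/Δz = 0.320/9 = 0.036 kg m⁻⁴
  124–139 m: Δρ/Δz = 0.122/15 = 8.1 × 10⁻³ kg m⁻⁴
The largest gradient is in the 115–124 m interval — the pycnocline.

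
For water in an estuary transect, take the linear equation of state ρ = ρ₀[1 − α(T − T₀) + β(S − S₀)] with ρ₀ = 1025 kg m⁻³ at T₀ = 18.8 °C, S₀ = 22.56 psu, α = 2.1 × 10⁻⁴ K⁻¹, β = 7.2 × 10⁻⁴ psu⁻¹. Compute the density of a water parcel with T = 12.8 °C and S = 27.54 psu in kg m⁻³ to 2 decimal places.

1029.97 kg m⁻³

T − T₀ = -6.0 K, S − S₀ = +4.98 psu.
Bracket = 1 − α·(-6.0) + β·(+4.98) = 1 + (4.8456 × 10⁻³) = 1.0048456.
ρ = 1025 × 1.0048456 = 1029.97 kg m⁻³.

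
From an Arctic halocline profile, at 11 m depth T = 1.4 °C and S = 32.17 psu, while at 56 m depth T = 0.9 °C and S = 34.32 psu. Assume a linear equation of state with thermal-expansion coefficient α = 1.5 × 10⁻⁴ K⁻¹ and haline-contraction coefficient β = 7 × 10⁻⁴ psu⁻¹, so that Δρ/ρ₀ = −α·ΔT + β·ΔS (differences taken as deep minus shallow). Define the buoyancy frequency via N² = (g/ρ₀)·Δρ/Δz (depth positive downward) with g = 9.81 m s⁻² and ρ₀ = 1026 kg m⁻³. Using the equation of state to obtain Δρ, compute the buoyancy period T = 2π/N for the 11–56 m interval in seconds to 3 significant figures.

ΔT = -0.5 K, ΔS = +2.15 psu (deep − shallow).
Δρ/ρ₀ = −αΔT + βΔS = 7.50 × 10⁻⁵ + 1.505 × 10⁻³ = 1.58 × 10⁻³, so Δρ ≈ 1.621 kg m⁻³.
N² = (g/ρ₀)·Δρ/Δz = g·(Δρ/ρ₀)/Δz = 9.81 × 1.58 × 10⁻³ / 45 = 3.4444 × 10⁻⁴ s⁻².
N = √(3.4444 × 10⁻⁴) = 0.018559 rad s⁻¹ → T = 2π/N = 338.55 s ≈ 339 s.

339 s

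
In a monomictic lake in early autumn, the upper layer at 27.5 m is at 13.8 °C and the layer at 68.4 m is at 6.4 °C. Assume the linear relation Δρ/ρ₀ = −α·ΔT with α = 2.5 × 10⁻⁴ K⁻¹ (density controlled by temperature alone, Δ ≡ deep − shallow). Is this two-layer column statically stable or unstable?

ΔT = 6.4 − 13.8 = -7.4 K, so Δρ/ρ₀ = −αΔT = 1.85 × 10⁻³.
Δρ/ρ₀ > 0, so Δρ > 0: deeper water is denser → statically stable.

stable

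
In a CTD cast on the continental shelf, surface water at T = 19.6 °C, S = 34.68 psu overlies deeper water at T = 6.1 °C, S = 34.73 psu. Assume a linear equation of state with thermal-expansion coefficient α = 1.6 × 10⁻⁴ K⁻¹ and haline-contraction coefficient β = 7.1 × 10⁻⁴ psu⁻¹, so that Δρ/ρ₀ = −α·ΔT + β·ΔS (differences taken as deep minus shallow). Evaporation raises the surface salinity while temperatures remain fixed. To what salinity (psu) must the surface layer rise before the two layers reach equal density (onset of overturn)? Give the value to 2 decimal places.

37.77 psu

Neutral buoyancy requires −α(T_deep − T_surf) + β(S_deep − S_surf′) = 0.
S_surf′ = S_deep − (α/β)·ΔT = 34.73 − (1.6 × 10⁻⁴/7.1 × 10⁻⁴)·(-13.5) = 37.7723 psu.
Increase required: 37.7723 − 34.68 = 3.0923 psu.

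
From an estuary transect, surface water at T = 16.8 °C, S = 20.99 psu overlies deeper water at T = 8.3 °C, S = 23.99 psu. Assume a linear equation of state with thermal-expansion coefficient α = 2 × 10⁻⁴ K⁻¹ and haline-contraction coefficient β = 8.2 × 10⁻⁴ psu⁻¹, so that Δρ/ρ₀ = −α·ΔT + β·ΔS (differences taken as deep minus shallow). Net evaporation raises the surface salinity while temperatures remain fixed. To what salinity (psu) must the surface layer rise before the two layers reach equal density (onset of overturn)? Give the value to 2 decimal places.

26.06 psu

Neutral buoyancy requires −α(T_deep − T_surf) + β(S_deep − S_surf′) = 0.
S_surf′ = S_deep − (α/β)·ΔT = 23.99 − (2 × 10⁻⁴/8.2 × 10⁻⁴)·(-8.5) = 26.0632 psu.
Increase required: 26.0632 − 20.99 = 5.0732 psu.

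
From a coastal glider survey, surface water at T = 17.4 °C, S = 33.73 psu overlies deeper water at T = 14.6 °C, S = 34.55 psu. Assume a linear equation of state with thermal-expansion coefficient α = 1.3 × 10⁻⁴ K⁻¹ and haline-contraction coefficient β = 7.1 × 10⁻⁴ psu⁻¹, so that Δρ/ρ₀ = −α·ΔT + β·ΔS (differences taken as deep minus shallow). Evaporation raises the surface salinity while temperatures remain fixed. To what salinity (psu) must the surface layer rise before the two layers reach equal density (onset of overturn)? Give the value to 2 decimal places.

35.06 psu

Neutral buoyancy requires −α(T_deep − T_surf) + β(S_deep − S_surf′) = 0.
S_surf′ = S_deep − (α/β)·ΔT = 34.55 − (1.3 × 10⁻⁴/7.1 × 10⁻⁴)·(-2.8) = 35.0627 psu.
Increase required: 35.0627 − 33.73 = 1.3327 psu.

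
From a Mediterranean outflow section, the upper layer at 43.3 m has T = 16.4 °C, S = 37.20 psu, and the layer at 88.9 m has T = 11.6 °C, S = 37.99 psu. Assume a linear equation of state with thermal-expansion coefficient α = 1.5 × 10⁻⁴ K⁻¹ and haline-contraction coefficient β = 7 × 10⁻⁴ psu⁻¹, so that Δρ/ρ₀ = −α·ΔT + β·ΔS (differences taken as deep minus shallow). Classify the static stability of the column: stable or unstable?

ΔT = 11.6 − 16.4 = -4.8 K and ΔS = 37.99 − 37.20 = +0.79 psu (deep − shallow).
−αΔT = 7.20 × 10⁻⁴; βΔS = 5.53 × 10⁻⁴; sum Δρ/ρ₀ = 1.273 × 10⁻³.
Δρ/ρ₀ > 0, so Δρ > 0: deeper water is denser → statically stable.

stable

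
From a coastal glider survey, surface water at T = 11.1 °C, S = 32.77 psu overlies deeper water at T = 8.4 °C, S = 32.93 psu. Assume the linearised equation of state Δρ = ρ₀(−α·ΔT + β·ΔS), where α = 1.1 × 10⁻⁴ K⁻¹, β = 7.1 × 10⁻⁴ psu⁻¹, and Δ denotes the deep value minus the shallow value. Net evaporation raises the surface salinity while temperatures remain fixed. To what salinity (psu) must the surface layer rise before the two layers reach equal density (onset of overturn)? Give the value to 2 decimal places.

Neutral buoyancy requires −α(T_deep − T_surf) + β(S_deep − S_surf′) = 0.
S_surf′ = S_deep − (α/β)·ΔT = 32.93 − (1.1 × 10⁻⁴/7.1 × 10⁻⁴)·(-2.7) = 33.3483 psu.
Increase required: 33.3483 − 32.77 = 0.5783 psu.

33.35 psu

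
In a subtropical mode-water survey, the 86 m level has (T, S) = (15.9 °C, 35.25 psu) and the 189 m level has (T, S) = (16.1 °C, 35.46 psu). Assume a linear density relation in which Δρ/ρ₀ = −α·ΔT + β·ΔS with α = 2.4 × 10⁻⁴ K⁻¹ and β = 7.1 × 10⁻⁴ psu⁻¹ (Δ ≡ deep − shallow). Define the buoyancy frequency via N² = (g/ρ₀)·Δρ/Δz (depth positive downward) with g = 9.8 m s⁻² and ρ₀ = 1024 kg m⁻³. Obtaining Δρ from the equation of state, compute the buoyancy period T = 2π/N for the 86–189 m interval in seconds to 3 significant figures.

ΔT = +0.2 K, ΔS = +0.21 psu (deep − shallow).
Δρ/ρ₀ = −αΔT + βΔS = -4.80 × 10⁻⁵ + 1.491 × 10⁻⁴ = 1.011 × 10⁻⁴, so Δρ ≈ 0.1035 kg m⁻³.
N² = (g/ρ₀)·Δρ/Δz = g·(Δρ/ρ₀)/Δz = 9.8 × 1.011 × 10⁻⁴ / 103 = 9.6192 × 10⁻⁶ s⁻².
N = √(9.6192 × 10⁻⁶) = 3.1015 × 10⁻³ rad s⁻¹ → T = 2π/N = 2.0259 × 10³ s ≈ 2.03 × 10³ s.

2.03 × 10³ s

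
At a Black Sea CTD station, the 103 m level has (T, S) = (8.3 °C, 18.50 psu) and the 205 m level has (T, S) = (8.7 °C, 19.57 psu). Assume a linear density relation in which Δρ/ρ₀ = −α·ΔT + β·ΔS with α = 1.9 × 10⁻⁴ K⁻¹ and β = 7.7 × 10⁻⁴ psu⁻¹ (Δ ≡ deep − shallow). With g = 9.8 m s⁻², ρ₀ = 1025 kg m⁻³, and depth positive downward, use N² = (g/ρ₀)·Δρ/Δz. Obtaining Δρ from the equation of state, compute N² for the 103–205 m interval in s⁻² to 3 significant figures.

7.19 × 10⁻⁵ s⁻²

ΔT = +0.4 K, ΔS = +1.07 psu (deep − shallow).
Δρ/ρ₀ = −αΔT + βΔS = -7.60 × 10⁻⁵ + 8.239 × 10⁻⁴ = 7.479 × 10⁻⁴, so Δρ ≈ 0.7666 kg m⁻³.
N² = (g/ρ₀)·Δρ/Δz = g·(Δρ/ρ₀)/Δz = 9.8 × 7.479 × 10⁻⁴ / 102 = 7.1857 × 10⁻⁵ s⁻² ≈ 7.19 × 10⁻⁵ s⁻².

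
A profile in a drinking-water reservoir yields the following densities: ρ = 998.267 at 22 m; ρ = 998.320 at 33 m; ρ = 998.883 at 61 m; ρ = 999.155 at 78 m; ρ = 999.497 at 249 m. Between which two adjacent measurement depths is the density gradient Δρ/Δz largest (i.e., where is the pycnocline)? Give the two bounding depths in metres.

Compute the density gradient over each adjacent pair:
  22–33 m: Δρ/Δz = 0.053/11 = 4.8 × 10⁻³ kg m⁻⁴
  33–61 m: Δρ/Δz = 0.563/28 = 0.020 kg m⁻⁴
  61–78 m: Δρ/Δz = 0.272/17 = 0.016 kg m⁻⁴
  78–249 m: Δρ/Δz = 0.342/171 = 2.0 × 10⁻³ kg m⁻⁴
The largest gradient is in the 33–61 m interval — the pycnocline.

33–61 m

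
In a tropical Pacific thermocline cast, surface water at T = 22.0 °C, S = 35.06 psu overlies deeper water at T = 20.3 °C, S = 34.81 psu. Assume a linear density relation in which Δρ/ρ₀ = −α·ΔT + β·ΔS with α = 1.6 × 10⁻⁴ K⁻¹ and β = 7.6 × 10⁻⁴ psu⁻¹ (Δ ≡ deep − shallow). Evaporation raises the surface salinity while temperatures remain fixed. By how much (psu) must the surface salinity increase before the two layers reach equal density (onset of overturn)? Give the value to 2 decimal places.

0.11 psu

Neutral buoyancy requires −α(T_deep − T_surf) + β(S_deep − S_surf′) = 0.
S_surf′ = S_deep − (α/β)·ΔT = 34.81 − (1.6 × 10⁻⁴/7.6 × 10⁻⁴)·(-1.7) = 35.1679 psu.
Increase required: 35.1679 − 35.06 = 0.1079 psu.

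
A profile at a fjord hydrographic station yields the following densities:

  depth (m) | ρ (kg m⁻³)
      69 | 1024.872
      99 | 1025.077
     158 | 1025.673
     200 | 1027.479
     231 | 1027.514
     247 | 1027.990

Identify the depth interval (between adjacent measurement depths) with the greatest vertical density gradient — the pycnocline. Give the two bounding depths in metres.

158–200 m

Compute the density gradient over each adjacent pair:
  69–99 m: Δρ/Δz = 0.205/30 = 6.8 × 10⁻³ kg m⁻⁴
  99–158 m: Δρ/Δz = 0.596/59 = 0.010 kg m⁻⁴
  158–200 m: Δρ/Δz = 1.806/42 = 0.043 kg m⁻⁴
  200–231 m: Δρ/Δz = 0.035/31 = 1.1 × 10⁻³ kg m⁻⁴
  231–247 m: Δρ/Δz = 0.476/16 = 0.030 kg m⁻⁴
The largest gradient is in the 158–200 m interval — the pycnocline.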